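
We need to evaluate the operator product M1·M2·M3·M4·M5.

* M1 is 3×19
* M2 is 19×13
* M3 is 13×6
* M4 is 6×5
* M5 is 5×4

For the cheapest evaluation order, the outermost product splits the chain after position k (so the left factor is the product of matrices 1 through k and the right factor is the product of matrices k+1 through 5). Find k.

4

Adjacent pairs: M1M2 = 3·19·13 = 741; M2M3 = 19·13·6 = 1482; M3M4 = 13·6·5 = 390; M4M5 = 6·5·4 = 120.
Length 3: M1..M3: k=1: 0+1482+3·19·6=1824; k=2: 741+0+3·13·6=975 → min 975 | M2..M4: k=2: 0+390+19·13·5=1625; k=3: 1482+0+19·6·5=2052 → min 1625 | M3..M5: k=3: 0+120+13·6·4=432; k=4: 390+0+13·5·4=650 → min 432.
Length 4: M1..M4: k=1: 0+1625+3·19·5=1910; k=2: 741+390+3·13·5=1326; k=3: 975+0+3·6·5=1065 → min 1065 | M2..M5: k=2: 0+432+19·13·4=1420; k=3: 1482+120+19·6·4=2058; k=4: 1625+0+19·5·4=2005 → min 1420.
Top-level splits: k=1: (M1..M1)·(M2..M5) → 0+1420+3·19·4 = 1648; k=2: (M1..M2)·(M3..M5) → 741+432+3·13·4 = 1329; k=3: (M1..M3)·(M4..M5) → 975+120+3·6·4 = 1167; k=4: (M1..M4)·(M5..M5) → 1065+0+3·5·4 = 1125.
Best split is after M4, i.e. k = 4.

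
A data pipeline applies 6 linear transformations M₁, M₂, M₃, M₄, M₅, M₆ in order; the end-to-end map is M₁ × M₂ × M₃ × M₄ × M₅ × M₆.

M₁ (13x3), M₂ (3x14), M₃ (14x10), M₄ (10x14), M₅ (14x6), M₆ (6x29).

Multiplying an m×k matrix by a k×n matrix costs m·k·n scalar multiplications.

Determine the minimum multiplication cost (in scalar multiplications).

2745

Adjacent pairs: M₁M₂ = 13·3·14 = 546; M₂M₃ = 3·14·10 = 420; M₃M₄ = 14·10·14 = 1960; M₄M₅ = 10·14·6 = 840; M₅M₆ = 14·6·29 = 2436.
Length 3: M₁..M₃: k=1: 0+420+13·3·10=810; k=2: 546+0+13·14·10=2366 → min 810 | M₂..M₄: k=2: 0+1960+3·14·14=2548; k=3: 420+0+3·10·14=840 → min 840 | M₃..M₅: k=3: 0+840+14·10·6=1680; k=4: 1960+0+14·14·6=3136 → min 1680 | M₄..M₆: k=4: 0+2436+10·14·29=6496; k=5: 840+0+10·6·29=2580 → min 2580.
Length 4: M₁..M₄: k=1: 0+840+13·3·14=1386; k=2: 546+1960+13·14·14=5054; k=3: 810+0+13·10·14=2630 → min 1386 | M₂..M₅: k=2: 0+1680+3·14·6=1932; k=3: 420+840+3·10·6=1440; k=4: 840+0+3·14·6=1092 → min 1092 | M₃..M₆: k=3: 0+2580+14·10·29=6640; k=4: 1960+2436+14·14·29=10080; k=5: 1680+0+14·6·29=4116 → min 4116.
Length 5: M₁..M₅: k=1: 0+1092+13·3·6=1326; k=2: 546+1680+13·14·6=3318; k=3: 810+840+13·10·6=2430; k=4: 1386+0+13·14·6=2478 → min 1326 | M₂..M₆: k=2: 0+4116+3·14·29=5334; k=3: 420+2580+3·10·29=3870; k=4: 840+2436+3·14·29=4494; k=5: 1092+0+3·6·29=1614 → min 1614.
Length 6: M₁..M₆: k=1: 0+1614+13·3·29=2745; k=2: 546+4116+13·14·29=9940; k=3: 810+2580+13·10·29=7160; k=4: 1386+2436+13·14·29=9100; k=5: 1326+0+13·6·29=3588 → min 2745.
Optimal order: (M₁ × ((((M₂ × M₃) × M₄) × M₅) × M₆)) with cost 2745.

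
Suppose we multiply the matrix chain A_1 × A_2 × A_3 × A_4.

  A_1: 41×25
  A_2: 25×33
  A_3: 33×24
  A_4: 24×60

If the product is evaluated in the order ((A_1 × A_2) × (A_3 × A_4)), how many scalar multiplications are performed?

(A_1 × A_2): 41×25 by 25×33 → 41×33, cost 41·25·33 = 33825
(A_3 × A_4): 33×24 by 24×60 → 33×60, cost 33·24·60 = 47520
((A_1 × A_2) × (A_3 × A_4)): 41×33 by 33×60 → 41×60, cost 41·33·60 = 81180; cumulative 162525
Total: 162525 scalar multiplications.

162525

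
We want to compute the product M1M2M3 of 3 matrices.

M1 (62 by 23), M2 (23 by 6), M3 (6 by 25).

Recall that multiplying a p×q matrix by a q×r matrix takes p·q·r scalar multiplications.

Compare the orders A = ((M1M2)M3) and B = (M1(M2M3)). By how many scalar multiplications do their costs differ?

21244

Order A = ((M1M2)M3): (M1M2): 62×23 by 23×6 → 62×6, cost 62·23·6 = 8556; ((M1M2)M3): 62×6 by 6×25 → 62×25, cost 62·6·25 = 9300; cumulative 17856. Total 17856.
Order B = (M1(M2M3)): (M2M3): 23×6 by 6×25 → 23×25, cost 23·6·25 = 3450; (M1(M2M3)): 62×23 by 23×25 → 62×25, cost 62·23·25 = 35650; cumulative 39100. Total 39100.
Difference: |17856 − 39100| = 21244.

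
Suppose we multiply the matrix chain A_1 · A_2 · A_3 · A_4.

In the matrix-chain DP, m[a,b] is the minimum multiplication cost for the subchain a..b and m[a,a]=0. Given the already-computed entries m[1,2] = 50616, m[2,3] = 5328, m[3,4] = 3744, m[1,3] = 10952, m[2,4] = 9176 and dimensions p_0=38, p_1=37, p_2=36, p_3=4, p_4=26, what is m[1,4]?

m[1,4] = min over k∈[1,3] of m[1,k]+m[k+1,4]+p_{0}·p_k·p_{4}.
k=1: 0 + 9176 + 38·37·26 = 45732; k=2: 50616 + 3744 + 38·36·26 = 89928; k=3: 10952 + 0 + 38·4·26 = 14904.
Minimum: 14904 at k=3.

14904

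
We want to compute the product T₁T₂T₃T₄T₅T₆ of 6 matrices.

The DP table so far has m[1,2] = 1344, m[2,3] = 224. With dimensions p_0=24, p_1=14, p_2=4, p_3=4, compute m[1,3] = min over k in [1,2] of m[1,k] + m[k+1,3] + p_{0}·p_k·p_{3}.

m[1,3] = min over k∈[1,2] of m[1,k]+m[k+1,3]+p_{0}·p_k·p_{3}.
k=1: 0 + 224 + 24·14·4 = 1568; k=2: 1344 + 0 + 24·4·4 = 1728.
Minimum: 1568 at k=1.

1568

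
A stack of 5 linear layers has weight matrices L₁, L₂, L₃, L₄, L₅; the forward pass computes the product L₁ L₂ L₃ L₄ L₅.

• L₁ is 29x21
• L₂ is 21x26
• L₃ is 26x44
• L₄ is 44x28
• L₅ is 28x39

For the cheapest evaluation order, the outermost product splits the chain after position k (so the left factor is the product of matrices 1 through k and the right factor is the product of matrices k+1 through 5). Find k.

1

Adjacent pairs: L₁L₂ = 29·21·26 = 15834; L₂L₃ = 21·26·44 = 24024; L₃L₄ = 26·44·28 = 32032; L₄L₅ = 44·28·39 = 48048.
Length 3: L₁..L₃: k=1: 0+24024+29·21·44=50820; k=2: 15834+0+29·26·44=49010 → min 49010 | L₂..L₄: k=2: 0+32032+21·26·28=47320; k=3: 24024+0+21·44·28=49896 → min 47320 | L₃..L₅: k=3: 0+48048+26·44·39=92664; k=4: 32032+0+26·28·39=60424 → min 60424.
Length 4: L₁..L₄: k=1: 0+47320+29·21·28=64372; k=2: 15834+32032+29·26·28=68978; k=3: 49010+0+29·44·28=84738 → min 64372 | L₂..L₅: k=2: 0+60424+21·26·39=81718; k=3: 24024+48048+21·44·39=108108; k=4: 47320+0+21·28·39=70252 → min 70252.
Top-level splits: k=1: (L₁..L₁)·(L₂..L₅) → 0+70252+29·21·39 = 94003; k=2: (L₁..L₂)·(L₃..L₅) → 15834+60424+29·26·39 = 105664; k=3: (L₁..L₃)·(L₄..L₅) → 49010+48048+29·44·39 = 146822; k=4: (L₁..L₄)·(L₅..L₅) → 64372+0+29·28·39 = 96040.
Best split is after L₁, i.e. k = 1.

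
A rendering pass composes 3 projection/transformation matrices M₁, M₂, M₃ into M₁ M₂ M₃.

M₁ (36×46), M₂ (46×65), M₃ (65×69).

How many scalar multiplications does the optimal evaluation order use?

Order (M₁ (M₂ M₃)): (M₂ M₃): 46×65 by 65×69 → 46×69, cost 46·65·69 = 206310; (M₁ (M₂ M₃)): 36×46 by 46×69 → 36×69, cost 36·46·69 = 114264; cumulative 320574. Total 320574.
Order ((M₁ M₂) M₃): (M₁ M₂): 36×46 by 46×65 → 36×65, cost 36·46·65 = 107640; ((M₁ M₂) M₃): 36×65 by 65×69 → 36×69, cost 36·65·69 = 161460; cumulative 269100. Total 269100.
Minimum: 269100.

269100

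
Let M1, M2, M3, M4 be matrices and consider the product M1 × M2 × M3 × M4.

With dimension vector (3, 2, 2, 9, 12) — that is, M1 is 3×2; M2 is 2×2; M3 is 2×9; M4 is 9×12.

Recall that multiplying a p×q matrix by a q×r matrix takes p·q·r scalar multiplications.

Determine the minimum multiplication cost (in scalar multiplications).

Adjacent pairs: M1M2 = 3·2·2 = 12; M2M3 = 2·2·9 = 36; M3M4 = 2·9·12 = 216.
Length 3: M1..M3: k=1: 0+36+3·2·9=90; k=2: 12+0+3·2·9=66 → min 66 | M2..M4: k=2: 0+216+2·2·12=264; k=3: 36+0+2·9·12=252 → min 252.
Length 4: M1..M4: k=1: 0+252+3·2·12=324; k=2: 12+216+3·2·12=300; k=3: 66+0+3·9·12=390 → min 300.
Optimal order: ((M1 × M2) × (M3 × M4)) with cost 300.

300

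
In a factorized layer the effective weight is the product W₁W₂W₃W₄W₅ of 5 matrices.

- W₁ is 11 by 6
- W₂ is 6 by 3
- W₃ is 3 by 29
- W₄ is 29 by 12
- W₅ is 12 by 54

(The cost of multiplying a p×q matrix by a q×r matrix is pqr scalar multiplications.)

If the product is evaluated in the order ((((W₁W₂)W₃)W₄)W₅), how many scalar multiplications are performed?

(W₁W₂): 11×6 by 6×3 → 11×3, cost 11·6·3 = 198
((W₁W₂)W₃): 11×3 by 3×29 → 11×29, cost 11·3·29 = 957; cumulative 1155
(((W₁W₂)W₃)W₄): 11×29 by 29×12 → 11×12, cost 11·29·12 = 3828; cumulative 4983
((((W₁W₂)W₃)W₄)W₅): 11×12 by 12×54 → 11×54, cost 11·12·54 = 7128; cumulative 12111
Total: 12111 scalar multiplications.

12111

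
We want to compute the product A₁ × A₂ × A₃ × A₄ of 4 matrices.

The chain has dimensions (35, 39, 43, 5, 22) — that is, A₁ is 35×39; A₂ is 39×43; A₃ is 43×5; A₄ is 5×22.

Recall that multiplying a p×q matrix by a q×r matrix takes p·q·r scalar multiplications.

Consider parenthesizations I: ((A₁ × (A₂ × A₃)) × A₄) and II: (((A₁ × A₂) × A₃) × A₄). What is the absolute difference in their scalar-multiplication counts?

51010

Order I = ((A₁ × (A₂ × A₃)) × A₄): (A₂ × A₃): 39×43 by 43×5 → 39×5, cost 39·43·5 = 8385; (A₁ × (A₂ × A₃)): 35×39 by 39×5 → 35×5, cost 35·39·5 = 6825; cumulative 15210; ((A₁ × (A₂ × A₃)) × A₄): 35×5 by 5×22 → 35×22, cost 35·5·22 = 3850; cumulative 19060. Total 19060.
Order II = (((A₁ × A₂) × A₃) × A₄): (A₁ × A₂): 35×39 by 39×43 → 35×43, cost 35·39·43 = 58695; ((A₁ × A₂) × A₃): 35×43 by 43×5 → 35×5, cost 35·43·5 = 7525; cumulative 66220; (((A₁ × A₂) × A₃) × A₄): 35×5 by 5×22 → 35×22, cost 35·5·22 = 3850; cumulative 70070. Total 70070.
Difference: |19060 − 70070| = 51010.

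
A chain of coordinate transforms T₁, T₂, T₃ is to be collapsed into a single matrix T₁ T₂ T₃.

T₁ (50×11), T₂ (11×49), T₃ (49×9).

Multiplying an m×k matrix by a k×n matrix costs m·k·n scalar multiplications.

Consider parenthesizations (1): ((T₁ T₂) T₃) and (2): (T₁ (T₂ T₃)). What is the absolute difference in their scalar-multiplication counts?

Order (1) = ((T₁ T₂) T₃): (T₁ T₂): 50×11 by 11×49 → 50×49, cost 50·11·49 = 26950; ((T₁ T₂) T₃): 50×49 by 49×9 → 50×9, cost 50·49·9 = 22050; cumulative 49000. Total 49000.
Order (2) = (T₁ (T₂ T₃)): (T₂ T₃): 11×49 by 49×9 → 11×9, cost 11·49·9 = 4851; (T₁ (T₂ T₃)): 50×11 by 11×9 → 50×9, cost 50·11·9 = 4950; cumulative 9801. Total 9801.
Difference: |49000 − 9801| = 39199.

39199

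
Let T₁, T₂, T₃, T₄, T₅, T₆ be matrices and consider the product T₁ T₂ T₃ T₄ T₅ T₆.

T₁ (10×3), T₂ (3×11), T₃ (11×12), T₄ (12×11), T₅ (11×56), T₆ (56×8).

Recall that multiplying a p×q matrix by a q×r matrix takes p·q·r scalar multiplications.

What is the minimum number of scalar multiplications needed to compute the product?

4224

Adjacent pairs: T₁T₂ = 10·3·11 = 330; T₂T₃ = 3·11·12 = 396; T₃T₄ = 11·12·11 = 1452; T₄T₅ = 12·11·56 = 7392; T₅T₆ = 11·56·8 = 4928.
Length 3: T₁..T₃: k=1: 0+396+10·3·12=756; k=2: 330+0+10·11·12=1650 → min 756 | T₂..T₄: k=2: 0+1452+3·11·11=1815; k=3: 396+0+3·12·11=792 → min 792 | T₃..T₅: k=3: 0+7392+11·12·56=14784; k=4: 1452+0+11·11·56=8228 → min 8228 | T₄..T₆: k=4: 0+4928+12·11·8=5984; k=5: 7392+0+12·56·8=12768 → min 5984.
Length 4: T₁..T₄: k=1: 0+792+10·3·11=1122; k=2: 330+1452+10·11·11=2992; k=3: 756+0+10·12·11=2076 → min 1122 | T₂..T₅: k=2: 0+8228+3·11·56=10076; k=3: 396+7392+3·12·56=9804; k=4: 792+0+3·11·56=2640 → min 2640 | T₃..T₆: k=3: 0+5984+11·12·8=7040; k=4: 1452+4928+11·11·8=7348; k=5: 8228+0+11·56·8=13156 → min 7040.
Length 5: T₁..T₅: k=1: 0+2640+10·3·56=4320; k=2: 330+8228+10·11·56=14718; k=3: 756+7392+10·12·56=14868; k=4: 1122+0+10·11·56=7282 → min 4320 | T₂..T₆: k=2: 0+7040+3·11·8=7304; k=3: 396+5984+3·12·8=6668; k=4: 792+4928+3·11·8=5984; k=5: 2640+0+3·56·8=3984 → min 3984.
Length 6: T₁..T₆: k=1: 0+3984+10·3·8=4224; k=2: 330+7040+10·11·8=8250; k=3: 756+5984+10·12·8=7700; k=4: 1122+4928+10·11·8=6930; k=5: 4320+0+10·56·8=8800 → min 4224.
Optimal order: (T₁ ((((T₂ T₃) T₄) T₅) T₆)) with cost 4224.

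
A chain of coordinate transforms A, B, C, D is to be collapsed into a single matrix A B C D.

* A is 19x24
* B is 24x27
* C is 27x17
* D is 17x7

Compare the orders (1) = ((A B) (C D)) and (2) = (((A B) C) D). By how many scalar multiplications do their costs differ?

Order (1) = ((A B) (C D)): (A B): 19×24 by 24×27 → 19×27, cost 19·24·27 = 12312; (C D): 27×17 by 17×7 → 27×7, cost 27·17·7 = 3213; ((A B) (C D)): 19×27 by 27×7 → 19×7, cost 19·27·7 = 3591; cumulative 19116. Total 19116.
Order (2) = (((A B) C) D): (A B): 19×24 by 24×27 → 19×27, cost 19·24·27 = 12312; ((A B) C): 19×27 by 27×17 → 19×17, cost 19·27·17 = 8721; cumulative 21033; (((A B) C) D): 19×17 by 17×7 → 19×7, cost 19·17·7 = 2261; cumulative 23294. Total 23294.
Difference: |19116 − 23294| = 4178.

4178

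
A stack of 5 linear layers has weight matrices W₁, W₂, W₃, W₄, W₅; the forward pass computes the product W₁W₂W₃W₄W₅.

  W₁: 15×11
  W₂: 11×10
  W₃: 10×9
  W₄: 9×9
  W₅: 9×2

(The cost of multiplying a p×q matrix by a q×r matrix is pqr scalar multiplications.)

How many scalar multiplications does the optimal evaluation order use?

Adjacent pairs: W₁W₂ = 15·11·10 = 1650; W₂W₃ = 11·10·9 = 990; W₃W₄ = 10·9·9 = 810; W₄W₅ = 9·9·2 = 162.
Length 3: W₁..W₃: k=1: 0+990+15·11·9=2475; k=2: 1650+0+15·10·9=3000 → min 2475 | W₂..W₄: k=2: 0+810+11·10·9=1800; k=3: 990+0+11·9·9=1881 → min 1800 | W₃..W₅: k=3: 0+162+10·9·2=342; k=4: 810+0+10·9·2=990 → min 342.
Length 4: W₁..W₄: k=1: 0+1800+15·11·9=3285; k=2: 1650+810+15·10·9=3810; k=3: 2475+0+15·9·9=3690 → min 3285 | W₂..W₅: k=2: 0+342+11·10·2=562; k=3: 990+162+11·9·2=1350; k=4: 1800+0+11·9·2=1998 → min 562.
Length 5: W₁..W₅: k=1: 0+562+15·11·2=892; k=2: 1650+342+15·10·2=2292; k=3: 2475+162+15·9·2=2907; k=4: 3285+0+15·9·2=3555 → min 892.
Optimal order: (W₁(W₂(W₃(W₄W₅)))) with cost 892.

892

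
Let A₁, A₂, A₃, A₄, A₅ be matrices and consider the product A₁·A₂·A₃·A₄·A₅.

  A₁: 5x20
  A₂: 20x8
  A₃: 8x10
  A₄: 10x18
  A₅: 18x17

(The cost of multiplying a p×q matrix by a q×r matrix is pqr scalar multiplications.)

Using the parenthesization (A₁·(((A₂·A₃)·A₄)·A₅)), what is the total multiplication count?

13020

(A₂·A₃): 20×8 by 8×10 → 20×10, cost 20·8·10 = 1600
((A₂·A₃)·A₄): 20×10 by 10×18 → 20×18, cost 20·10·18 = 3600; cumulative 5200
(((A₂·A₃)·A₄)·A₅): 20×18 by 18×17 → 20×17, cost 20·18·17 = 6120; cumulative 11320
(A₁·(((A₂·A₃)·A₄)·A₅)): 5×20 by 20×17 → 5×17, cost 5·20·17 = 1700; cumulative 13020
Total: 13020 scalar multiplications.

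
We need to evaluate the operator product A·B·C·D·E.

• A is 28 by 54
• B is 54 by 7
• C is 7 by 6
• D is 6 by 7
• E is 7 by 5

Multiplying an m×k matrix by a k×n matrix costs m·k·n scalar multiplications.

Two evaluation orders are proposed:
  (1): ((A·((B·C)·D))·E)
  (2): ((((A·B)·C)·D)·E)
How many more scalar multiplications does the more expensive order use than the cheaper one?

Order (1) = ((A·((B·C)·D))·E): (B·C): 54×7 by 7×6 → 54×6, cost 54·7·6 = 2268; ((B·C)·D): 54×6 by 6×7 → 54×7, cost 54·6·7 = 2268; cumulative 4536; (A·((B·C)·D)): 28×54 by 54×7 → 28×7, cost 28·54·7 = 10584; cumulative 15120; ((A·((B·C)·D))·E): 28×7 by 7×5 → 28×5, cost 28·7·5 = 980; cumulative 16100. Total 16100.
Order (2) = ((((A·B)·C)·D)·E): (A·B): 28×54 by 54×7 → 28×7, cost 28·54·7 = 10584; ((A·B)·C): 28×7 by 7×6 → 28×6, cost 28·7·6 = 1176; cumulative 11760; (((A·B)·C)·D): 28×6 by 6×7 → 28×7, cost 28·6·7 = 1176; cumulative 12936; ((((A·B)·C)·D)·E): 28×7 by 7×5 → 28×5, cost 28·7·5 = 980; cumulative 13916. Total 13916.
Difference: |16100 − 13916| = 2184.

2184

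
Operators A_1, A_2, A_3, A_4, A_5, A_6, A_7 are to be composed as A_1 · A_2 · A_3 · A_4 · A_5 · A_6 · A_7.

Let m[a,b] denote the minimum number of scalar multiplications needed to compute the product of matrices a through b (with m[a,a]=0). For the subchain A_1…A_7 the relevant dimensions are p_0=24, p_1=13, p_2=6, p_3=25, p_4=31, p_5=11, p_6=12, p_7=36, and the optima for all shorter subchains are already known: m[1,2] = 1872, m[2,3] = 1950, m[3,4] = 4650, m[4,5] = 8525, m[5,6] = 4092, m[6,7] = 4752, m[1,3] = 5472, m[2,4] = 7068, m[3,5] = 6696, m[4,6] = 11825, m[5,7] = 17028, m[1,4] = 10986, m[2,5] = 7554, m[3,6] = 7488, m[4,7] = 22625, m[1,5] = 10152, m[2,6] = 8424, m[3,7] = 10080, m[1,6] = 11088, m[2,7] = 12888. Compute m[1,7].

m[1,7] = min over k∈[1,6] of m[1,k]+m[k+1,7]+p_{0}·p_k·p_{7}.
k=1: 0 + 12888 + 24·13·36 = 24120; k=2: 1872 + 10080 + 24·6·36 = 17136; k=3: 5472 + 22625 + 24·25·36 = 49697; k=4: 10986 + 17028 + 24·31·36 = 54798; k=5: 10152 + 4752 + 24·11·36 = 24408; k=6: 11088 + 0 + 24·12·36 = 21456.
Minimum: 17136 at k=2.

17136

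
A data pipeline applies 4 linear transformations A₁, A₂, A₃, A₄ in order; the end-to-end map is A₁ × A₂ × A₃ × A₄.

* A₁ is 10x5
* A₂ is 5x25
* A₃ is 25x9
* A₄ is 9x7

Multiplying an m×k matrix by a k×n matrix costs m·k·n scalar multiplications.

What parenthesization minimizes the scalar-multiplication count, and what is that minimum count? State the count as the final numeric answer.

1790

Adjacent pairs: A₁A₂ = 10·5·25 = 1250; A₂A₃ = 5·25·9 = 1125; A₃A₄ = 25·9·7 = 1575.
Length 3: A₁..A₃: k=1: 0+1125+10·5·9=1575; k=2: 1250+0+10·25·9=3500 → min 1575 | A₂..A₄: k=2: 0+1575+5·25·7=2450; k=3: 1125+0+5·9·7=1440 → min 1440.
Length 4: A₁..A₄: k=1: 0+1440+10·5·7=1790; k=2: 1250+1575+10·25·7=4575; k=3: 1575+0+10·9·7=2205 → min 1790.
Optimal parenthesization: (A₁ × ((A₂ × A₃) × A₄)) with cost 1790.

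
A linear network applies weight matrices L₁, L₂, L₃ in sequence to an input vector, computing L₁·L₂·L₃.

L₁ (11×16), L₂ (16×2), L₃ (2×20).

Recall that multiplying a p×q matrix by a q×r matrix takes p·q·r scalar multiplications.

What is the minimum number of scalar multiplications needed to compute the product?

Order (L₁·(L₂·L₃)): (L₂·L₃): 16×2 by 2×20 → 16×20, cost 16·2·20 = 640; (L₁·(L₂·L₃)): 11×16 by 16×20 → 11×20, cost 11·16·20 = 3520; cumulative 4160. Total 4160.
Order ((L₁·L₂)·L₃): (L₁·L₂): 11×16 by 16×2 → 11×2, cost 11·16·2 = 352; ((L₁·L₂)·L₃): 11×2 by 2×20 → 11×20, cost 11·2·20 = 440; cumulative 792. Total 792.
Minimum: 792.

792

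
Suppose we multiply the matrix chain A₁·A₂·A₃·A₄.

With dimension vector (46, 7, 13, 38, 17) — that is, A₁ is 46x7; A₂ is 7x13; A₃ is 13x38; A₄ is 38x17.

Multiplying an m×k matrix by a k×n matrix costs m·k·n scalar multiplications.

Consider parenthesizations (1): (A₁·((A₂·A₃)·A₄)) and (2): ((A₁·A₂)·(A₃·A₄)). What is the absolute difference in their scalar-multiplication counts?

Order (1) = (A₁·((A₂·A₃)·A₄)): (A₂·A₃): 7×13 by 13×38 → 7×38, cost 7·13·38 = 3458; ((A₂·A₃)·A₄): 7×38 by 38×17 → 7×17, cost 7·38·17 = 4522; cumulative 7980; (A₁·((A₂·A₃)·A₄)): 46×7 by 7×17 → 46×17, cost 46·7·17 = 5474; cumulative 13454. Total 13454.
Order (2) = ((A₁·A₂)·(A₃·A₄)): (A₁·A₂): 46×7 by 7×13 → 46×13, cost 46·7·13 = 4186; (A₃·A₄): 13×38 by 38×17 → 13×17, cost 13·38·17 = 8398; ((A₁·A₂)·(A₃·A₄)): 46×13 by 13×17 → 46×17, cost 46·13·17 = 10166; cumulative 22750. Total 22750.
Difference: |13454 − 22750| = 9296.

9296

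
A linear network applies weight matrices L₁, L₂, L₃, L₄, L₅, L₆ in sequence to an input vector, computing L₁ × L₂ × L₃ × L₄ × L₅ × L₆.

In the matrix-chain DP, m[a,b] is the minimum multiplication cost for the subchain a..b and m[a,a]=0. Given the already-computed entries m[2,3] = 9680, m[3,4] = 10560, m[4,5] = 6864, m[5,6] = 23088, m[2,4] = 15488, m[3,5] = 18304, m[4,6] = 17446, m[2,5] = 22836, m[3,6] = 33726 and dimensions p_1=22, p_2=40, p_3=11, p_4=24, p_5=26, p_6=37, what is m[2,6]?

36080

m[2,6] = min over k∈[2,5] of m[2,k]+m[k+1,6]+p_{1}·p_k·p_{6}.
k=2: 0 + 33726 + 22·40·37 = 66286; k=3: 9680 + 17446 + 22·11·37 = 36080; k=4: 15488 + 23088 + 22·24·37 = 58112; k=5: 22836 + 0 + 22·26·37 = 44000.
Minimum: 36080 at k=3.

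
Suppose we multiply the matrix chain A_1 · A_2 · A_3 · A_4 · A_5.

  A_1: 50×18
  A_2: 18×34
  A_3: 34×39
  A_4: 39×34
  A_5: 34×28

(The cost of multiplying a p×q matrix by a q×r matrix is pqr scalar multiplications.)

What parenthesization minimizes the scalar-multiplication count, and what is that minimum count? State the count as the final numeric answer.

Adjacent pairs: A_1A_2 = 50·18·34 = 30600; A_2A_3 = 18·34·39 = 23868; A_3A_4 = 34·39·34 = 45084; A_4A_5 = 39·34·28 = 37128.
Length 3: A_1..A_3: k=1: 0+23868+50·18·39=58968; k=2: 30600+0+50·34·39=96900 → min 58968 | A_2..A_4: k=2: 0+45084+18·34·34=65892; k=3: 23868+0+18·39·34=47736 → min 47736 | A_3..A_5: k=3: 0+37128+34·39·28=74256; k=4: 45084+0+34·34·28=77452 → min 74256.
Length 4: A_1..A_4: k=1: 0+47736+50·18·34=78336; k=2: 30600+45084+50·34·34=133484; k=3: 58968+0+50·39·34=125268 → min 78336 | A_2..A_5: k=2: 0+74256+18·34·28=91392; k=3: 23868+37128+18·39·28=80652; k=4: 47736+0+18·34·28=64872 → min 64872.
Length 5: A_1..A_5: k=1: 0+64872+50·18·28=90072; k=2: 30600+74256+50·34·28=152456; k=3: 58968+37128+50·39·28=150696; k=4: 78336+0+50·34·28=125936 → min 90072.
Optimal parenthesization: (A_1 · (((A_2 · A_3) · A_4) · A_5)) with cost 90072.

90072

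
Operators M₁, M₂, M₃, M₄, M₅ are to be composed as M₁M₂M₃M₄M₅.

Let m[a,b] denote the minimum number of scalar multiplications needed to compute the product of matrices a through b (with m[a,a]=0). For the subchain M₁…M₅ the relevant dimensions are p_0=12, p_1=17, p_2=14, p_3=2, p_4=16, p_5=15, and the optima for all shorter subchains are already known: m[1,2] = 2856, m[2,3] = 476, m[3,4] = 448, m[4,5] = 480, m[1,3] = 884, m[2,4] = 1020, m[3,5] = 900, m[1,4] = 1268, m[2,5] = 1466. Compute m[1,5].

m[1,5] = min over k∈[1,4] of m[1,k]+m[k+1,5]+p_{0}·p_k·p_{5}.
k=1: 0 + 1466 + 12·17·15 = 4526; k=2: 2856 + 900 + 12·14·15 = 6276; k=3: 884 + 480 + 12·2·15 = 1724; k=4: 1268 + 0 + 12·16·15 = 4148.
Minimum: 1724 at k=3.

1724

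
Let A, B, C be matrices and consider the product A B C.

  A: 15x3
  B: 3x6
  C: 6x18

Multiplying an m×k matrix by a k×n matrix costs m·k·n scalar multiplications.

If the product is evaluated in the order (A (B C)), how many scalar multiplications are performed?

1134

(B C): 3×6 by 6×18 → 3×18, cost 3·6·18 = 324
(A (B C)): 15×3 by 3×18 → 15×18, cost 15·3·18 = 810; cumulative 1134
Total: 1134 scalar multiplications.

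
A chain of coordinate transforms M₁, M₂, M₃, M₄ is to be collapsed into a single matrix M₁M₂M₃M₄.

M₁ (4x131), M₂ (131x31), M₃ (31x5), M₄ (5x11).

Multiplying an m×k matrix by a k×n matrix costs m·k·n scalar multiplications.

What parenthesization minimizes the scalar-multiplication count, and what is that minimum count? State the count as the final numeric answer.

Adjacent pairs: M₁M₂ = 4·131·31 = 16244; M₂M₃ = 131·31·5 = 20305; M₃M₄ = 31·5·11 = 1705.
Length 3: M₁..M₃: k=1: 0+20305+4·131·5=22925; k=2: 16244+0+4·31·5=16864 → min 16864 | M₂..M₄: k=2: 0+1705+131·31·11=46376; k=3: 20305+0+131·5·11=27510 → min 27510.
Length 4: M₁..M₄: k=1: 0+27510+4·131·11=33274; k=2: 16244+1705+4·31·11=19313; k=3: 16864+0+4·5·11=17084 → min 17084.
Optimal parenthesization: (((M₁M₂)M₃)M₄) with cost 17084.

17084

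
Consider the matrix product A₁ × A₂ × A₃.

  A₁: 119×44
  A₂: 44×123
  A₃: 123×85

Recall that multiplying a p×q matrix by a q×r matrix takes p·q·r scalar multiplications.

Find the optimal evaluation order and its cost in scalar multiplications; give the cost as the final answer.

(A₁ × (A₂ × A₃)): cost 905080.
((A₁ × A₂) × A₃): cost 1888173.
Optimal: (A₁ × (A₂ × A₃)) with cost 905080.

905080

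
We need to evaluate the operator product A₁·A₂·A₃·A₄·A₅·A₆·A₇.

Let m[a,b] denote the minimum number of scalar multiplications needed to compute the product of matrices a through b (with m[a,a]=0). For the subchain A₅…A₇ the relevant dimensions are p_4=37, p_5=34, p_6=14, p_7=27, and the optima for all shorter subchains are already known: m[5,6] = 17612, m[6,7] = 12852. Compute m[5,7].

m[5,7] = min over k∈[5,6] of m[5,k]+m[k+1,7]+p_{4}·p_k·p_{7}.
k=5: 0 + 12852 + 37·34·27 = 46818; k=6: 17612 + 0 + 37·14·27 = 31598.
Minimum: 31598 at k=6.

31598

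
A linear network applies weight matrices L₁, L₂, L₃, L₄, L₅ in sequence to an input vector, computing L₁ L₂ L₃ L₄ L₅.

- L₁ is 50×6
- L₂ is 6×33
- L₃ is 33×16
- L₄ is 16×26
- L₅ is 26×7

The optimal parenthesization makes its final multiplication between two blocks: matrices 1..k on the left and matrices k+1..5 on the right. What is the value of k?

Adjacent pairs: L₁L₂ = 50·6·33 = 9900; L₂L₃ = 6·33·16 = 3168; L₃L₄ = 33·16·26 = 13728; L₄L₅ = 16·26·7 = 2912.
Length 3: L₁..L₃: k=1: 0+3168+50·6·16=7968; k=2: 9900+0+50·33·16=36300 → min 7968 | L₂..L₄: k=2: 0+13728+6·33·26=18876; k=3: 3168+0+6·16·26=5664 → min 5664 | L₃..L₅: k=3: 0+2912+33·16·7=6608; k=4: 13728+0+33·26·7=19734 → min 6608.
Length 4: L₁..L₄: k=1: 0+5664+50·6·26=13464; k=2: 9900+13728+50·33·26=66528; k=3: 7968+0+50·16·26=28768 → min 13464 | L₂..L₅: k=2: 0+6608+6·33·7=7994; k=3: 3168+2912+6·16·7=6752; k=4: 5664+0+6·26·7=6756 → min 6752.
Top-level splits: k=1: (L₁..L₁)·(L₂..L₅) → 0+6752+50·6·7 = 8852; k=2: (L₁..L₂)·(L₃..L₅) → 9900+6608+50·33·7 = 28058; k=3: (L₁..L₃)·(L₄..L₅) → 7968+2912+50·16·7 = 16480; k=4: (L₁..L₄)·(L₅..L₅) → 13464+0+50·26·7 = 22564.
Best split is after L₁, i.e. k = 1.

1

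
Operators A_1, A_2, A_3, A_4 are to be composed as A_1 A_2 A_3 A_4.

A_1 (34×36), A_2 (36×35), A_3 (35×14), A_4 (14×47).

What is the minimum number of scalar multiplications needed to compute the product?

Adjacent pairs: A_1A_2 = 34·36·35 = 42840; A_2A_3 = 36·35·14 = 17640; A_3A_4 = 35·14·47 = 23030.
Length 3: A_1..A_3: k=1: 0+17640+34·36·14=34776; k=2: 42840+0+34·35·14=59500 → min 34776 | A_2..A_4: k=2: 0+23030+36·35·47=82250; k=3: 17640+0+36·14·47=41328 → min 41328.
Length 4: A_1..A_4: k=1: 0+41328+34·36·47=98856; k=2: 42840+23030+34·35·47=121800; k=3: 34776+0+34·14·47=57148 → min 57148.
Optimal order: ((A_1 (A_2 A_3)) A_4) with cost 57148.

57148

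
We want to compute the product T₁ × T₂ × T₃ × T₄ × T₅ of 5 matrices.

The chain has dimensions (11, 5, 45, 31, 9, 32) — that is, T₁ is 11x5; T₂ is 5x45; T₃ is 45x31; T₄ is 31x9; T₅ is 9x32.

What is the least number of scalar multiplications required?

Adjacent pairs: T₁T₂ = 11·5·45 = 2475; T₂T₃ = 5·45·31 = 6975; T₃T₄ = 45·31·9 = 12555; T₄T₅ = 31·9·32 = 8928.
Length 3: T₁..T₃: k=1: 0+6975+11·5·31=8680; k=2: 2475+0+11·45·31=17820 → min 8680 | T₂..T₄: k=2: 0+12555+5·45·9=14580; k=3: 6975+0+5·31·9=8370 → min 8370 | T₃..T₅: k=3: 0+8928+45·31·32=53568; k=4: 12555+0+45·9·32=25515 → min 25515.
Length 4: T₁..T₄: k=1: 0+8370+11·5·9=8865; k=2: 2475+12555+11·45·9=19485; k=3: 8680+0+11·31·9=11749 → min 8865 | T₂..T₅: k=2: 0+25515+5·45·32=32715; k=3: 6975+8928+5·31·32=20863; k=4: 8370+0+5·9·32=9810 → min 9810.
Length 5: T₁..T₅: k=1: 0+9810+11·5·32=11570; k=2: 2475+25515+11·45·32=43830; k=3: 8680+8928+11·31·32=28520; k=4: 8865+0+11·9·32=12033 → min 11570.
Optimal order: (T₁ × (((T₂ × T₃) × T₄) × T₅)) with cost 11570.

11570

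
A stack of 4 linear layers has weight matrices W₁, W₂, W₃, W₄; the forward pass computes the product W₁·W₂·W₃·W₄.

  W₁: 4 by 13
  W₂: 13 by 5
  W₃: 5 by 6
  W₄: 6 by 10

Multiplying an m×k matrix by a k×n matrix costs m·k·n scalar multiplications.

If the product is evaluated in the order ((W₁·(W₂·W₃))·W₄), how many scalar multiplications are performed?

(W₂·W₃): 13×5 by 5×6 → 13×6, cost 13·5·6 = 390
(W₁·(W₂·W₃)): 4×13 by 13×6 → 4×6, cost 4·13·6 = 312; cumulative 702
((W₁·(W₂·W₃))·W₄): 4×6 by 6×10 → 4×10, cost 4·6·10 = 240; cumulative 942
Total: 942 scalar multiplications.

942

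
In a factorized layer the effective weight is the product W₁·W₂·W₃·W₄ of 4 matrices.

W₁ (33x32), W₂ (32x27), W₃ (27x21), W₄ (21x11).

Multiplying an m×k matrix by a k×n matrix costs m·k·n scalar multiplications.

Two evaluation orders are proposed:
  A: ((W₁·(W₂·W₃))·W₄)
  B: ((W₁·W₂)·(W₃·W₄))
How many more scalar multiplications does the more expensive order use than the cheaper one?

Order A = ((W₁·(W₂·W₃))·W₄): (W₂·W₃): 32×27 by 27×21 → 32×21, cost 32·27·21 = 18144; (W₁·(W₂·W₃)): 33×32 by 32×21 → 33×21, cost 33·32·21 = 22176; cumulative 40320; ((W₁·(W₂·W₃))·W₄): 33×21 by 21×11 → 33×11, cost 33·21·11 = 7623; cumulative 47943. Total 47943.
Order B = ((W₁·W₂)·(W₃·W₄)): (W₁·W₂): 33×32 by 32×27 → 33×27, cost 33·32·27 = 28512; (W₃·W₄): 27×21 by 21×11 → 27×11, cost 27·21·11 = 6237; ((W₁·W₂)·(W₃·W₄)): 33×27 by 27×11 → 33×11, cost 33·27·11 = 9801; cumulative 44550. Total 44550.
Difference: |47943 − 44550| = 3393.

3393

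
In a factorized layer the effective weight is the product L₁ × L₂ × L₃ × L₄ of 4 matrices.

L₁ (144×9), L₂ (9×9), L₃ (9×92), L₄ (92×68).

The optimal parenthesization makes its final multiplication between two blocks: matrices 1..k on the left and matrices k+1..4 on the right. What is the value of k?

Adjacent pairs: L₁L₂ = 144·9·9 = 11664; L₂L₃ = 9·9·92 = 7452; L₃L₄ = 9·92·68 = 56304.
Length 3: L₁..L₃: k=1: 0+7452+144·9·92=126684; k=2: 11664+0+144·9·92=130896 → min 126684 | L₂..L₄: k=2: 0+56304+9·9·68=61812; k=3: 7452+0+9·92·68=63756 → min 61812.
Top-level splits: k=1: (L₁..L₁)·(L₂..L₄) → 0+61812+144·9·68 = 149940; k=2: (L₁..L₂)·(L₃..L₄) → 11664+56304+144·9·68 = 156096; k=3: (L₁..L₃)·(L₄..L₄) → 126684+0+144·92·68 = 1027548.
Best split is after L₁, i.e. k = 1.

1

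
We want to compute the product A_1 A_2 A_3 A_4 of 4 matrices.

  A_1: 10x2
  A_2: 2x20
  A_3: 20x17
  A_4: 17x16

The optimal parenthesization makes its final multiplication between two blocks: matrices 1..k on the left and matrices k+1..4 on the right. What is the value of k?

1

Adjacent pairs: A_1A_2 = 10·2·20 = 400; A_2A_3 = 2·20·17 = 680; A_3A_4 = 20·17·16 = 5440.
Length 3: A_1..A_3: k=1: 0+680+10·2·17=1020; k=2: 400+0+10·20·17=3800 → min 1020 | A_2..A_4: k=2: 0+5440+2·20·16=6080; k=3: 680+0+2·17·16=1224 → min 1224.
Top-level splits: k=1: (A_1..A_1)·(A_2..A_4) → 0+1224+10·2·16 = 1544; k=2: (A_1..A_2)·(A_3..A_4) → 400+5440+10·20·16 = 9040; k=3: (A_1..A_3)·(A_4..A_4) → 1020+0+10·17·16 = 3740.
Best split is after A_1, i.e. k = 1.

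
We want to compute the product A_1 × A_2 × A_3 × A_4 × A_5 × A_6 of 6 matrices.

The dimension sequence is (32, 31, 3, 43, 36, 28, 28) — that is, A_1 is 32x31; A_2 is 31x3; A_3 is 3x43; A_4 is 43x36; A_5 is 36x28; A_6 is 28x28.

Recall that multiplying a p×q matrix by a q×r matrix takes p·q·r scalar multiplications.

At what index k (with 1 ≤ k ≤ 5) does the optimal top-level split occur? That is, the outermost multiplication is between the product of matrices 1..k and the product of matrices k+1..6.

Adjacent pairs: A_1A_2 = 32·31·3 = 2976; A_2A_3 = 31·3·43 = 3999; A_3A_4 = 3·43·36 = 4644; A_4A_5 = 43·36·28 = 43344; A_5A_6 = 36·28·28 = 28224.
Length 3: A_1..A_3: k=1: 0+3999+32·31·43=46655; k=2: 2976+0+32·3·43=7104 → min 7104 | A_2..A_4: k=2: 0+4644+31·3·36=7992; k=3: 3999+0+31·43·36=51987 → min 7992 | A_3..A_5: k=3: 0+43344+3·43·28=46956; k=4: 4644+0+3·36·28=7668 → min 7668 | A_4..A_6: k=4: 0+28224+43·36·28=71568; k=5: 43344+0+43·28·28=77056 → min 71568.
Length 4: A_1..A_4: k=1: 0+7992+32·31·36=43704; k=2: 2976+4644+32·3·36=11076; k=3: 7104+0+32·43·36=56640 → min 11076 | A_2..A_5: k=2: 0+7668+31·3·28=10272; k=3: 3999+43344+31·43·28=84667; k=4: 7992+0+31·36·28=39240 → min 10272 | A_3..A_6: k=3: 0+71568+3·43·28=75180; k=4: 4644+28224+3·36·28=35892; k=5: 7668+0+3·28·28=10020 → min 10020.
Length 5: A_1..A_5: k=1: 0+10272+32·31·28=38048; k=2: 2976+7668+32·3·28=13332; k=3: 7104+43344+32·43·28=88976; k=4: 11076+0+32·36·28=43332 → min 13332 | A_2..A_6: k=2: 0+10020+31·3·28=12624; k=3: 3999+71568+31·43·28=112891; k=4: 7992+28224+31·36·28=67464; k=5: 10272+0+31·28·28=34576 → min 12624.
Top-level splits: k=1: (A_1..A_1)·(A_2..A_6) → 0+12624+32·31·28 = 40400; k=2: (A_1..A_2)·(A_3..A_6) → 2976+10020+32·3·28 = 15684; k=3: (A_1..A_3)·(A_4..A_6) → 7104+71568+32·43·28 = 117200; k=4: (A_1..A_4)·(A_5..A_6) → 11076+28224+32·36·28 = 71556; k=5: (A_1..A_5)·(A_6..A_6) → 13332+0+32·28·28 = 38420.
Best split is after A_2, i.e. k = 2.

2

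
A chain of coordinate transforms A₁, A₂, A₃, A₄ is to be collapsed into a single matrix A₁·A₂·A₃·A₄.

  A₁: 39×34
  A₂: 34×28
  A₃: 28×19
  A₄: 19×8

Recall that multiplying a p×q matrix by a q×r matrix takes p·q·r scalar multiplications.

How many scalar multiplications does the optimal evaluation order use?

Adjacent pairs: A₁A₂ = 39·34·28 = 37128; A₂A₃ = 34·28·19 = 18088; A₃A₄ = 28·19·8 = 4256.
Length 3: A₁..A₃: k=1: 0+18088+39·34·19=43282; k=2: 37128+0+39·28·19=57876 → min 43282 | A₂..A₄: k=2: 0+4256+34·28·8=11872; k=3: 18088+0+34·19·8=23256 → min 11872.
Length 4: A₁..A₄: k=1: 0+11872+39·34·8=22480; k=2: 37128+4256+39·28·8=50120; k=3: 43282+0+39·19·8=49210 → min 22480.
Optimal order: (A₁·(A₂·(A₃·A₄))) with cost 22480.

22480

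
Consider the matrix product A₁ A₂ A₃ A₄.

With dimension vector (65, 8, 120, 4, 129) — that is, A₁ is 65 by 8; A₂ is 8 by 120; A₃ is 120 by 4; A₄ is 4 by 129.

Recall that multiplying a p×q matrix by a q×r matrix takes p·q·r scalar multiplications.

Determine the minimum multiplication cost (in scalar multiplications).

39460

Adjacent pairs: A₁A₂ = 65·8·120 = 62400; A₂A₃ = 8·120·4 = 3840; A₃A₄ = 120·4·129 = 61920.
Length 3: A₁..A₃: k=1: 0+3840+65·8·4=5920; k=2: 62400+0+65·120·4=93600 → min 5920 | A₂..A₄: k=2: 0+61920+8·120·129=185760; k=3: 3840+0+8·4·129=7968 → min 7968.
Length 4: A₁..A₄: k=1: 0+7968+65·8·129=75048; k=2: 62400+61920+65·120·129=1130520; k=3: 5920+0+65·4·129=39460 → min 39460.
Optimal order: ((A₁ (A₂ A₃)) A₄) with cost 39460.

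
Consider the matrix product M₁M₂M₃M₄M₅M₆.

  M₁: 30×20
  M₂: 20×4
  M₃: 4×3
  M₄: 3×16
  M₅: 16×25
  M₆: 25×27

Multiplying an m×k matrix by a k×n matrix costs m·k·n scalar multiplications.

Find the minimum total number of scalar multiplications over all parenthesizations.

Adjacent pairs: M₁M₂ = 30·20·4 = 2400; M₂M₃ = 20·4·3 = 240; M₃M₄ = 4·3·16 = 192; M₄M₅ = 3·16·25 = 1200; M₅M₆ = 16·25·27 = 10800.
Length 3: M₁..M₃: k=1: 0+240+30·20·3=2040; k=2: 2400+0+30·4·3=2760 → min 2040 | M₂..M₄: k=2: 0+192+20·4·16=1472; k=3: 240+0+20·3·16=1200 → min 1200 | M₃..M₅: k=3: 0+1200+4·3·25=1500; k=4: 192+0+4·16·25=1792 → min 1500 | M₄..M₆: k=4: 0+10800+3·16·27=12096; k=5: 1200+0+3·25·27=3225 → min 3225.
Length 4: M₁..M₄: k=1: 0+1200+30·20·16=10800; k=2: 2400+192+30·4·16=4512; k=3: 2040+0+30·3·16=3480 → min 3480 | M₂..M₅: k=2: 0+1500+20·4·25=3500; k=3: 240+1200+20·3·25=2940; k=4: 1200+0+20·16·25=9200 → min 2940 | M₃..M₆: k=3: 0+3225+4·3·27=3549; k=4: 192+10800+4·16·27=12720; k=5: 1500+0+4·25·27=4200 → min 3549.
Length 5: M₁..M₅: k=1: 0+2940+30·20·25=17940; k=2: 2400+1500+30·4·25=6900; k=3: 2040+1200+30·3·25=5490; k=4: 3480+0+30·16·25=15480 → min 5490 | M₂..M₆: k=2: 0+3549+20·4·27=5709; k=3: 240+3225+20·3·27=5085; k=4: 1200+10800+20·16·27=20640; k=5: 2940+0+20·25·27=16440 → min 5085.
Length 6: M₁..M₆: k=1: 0+5085+30·20·27=21285; k=2: 2400+3549+30·4·27=9189; k=3: 2040+3225+30·3·27=7695; k=4: 3480+10800+30·16·27=27240; k=5: 5490+0+30·25·27=25740 → min 7695.
Optimal order: ((M₁(M₂M₃))((M₄M₅)M₆)) with cost 7695.

7695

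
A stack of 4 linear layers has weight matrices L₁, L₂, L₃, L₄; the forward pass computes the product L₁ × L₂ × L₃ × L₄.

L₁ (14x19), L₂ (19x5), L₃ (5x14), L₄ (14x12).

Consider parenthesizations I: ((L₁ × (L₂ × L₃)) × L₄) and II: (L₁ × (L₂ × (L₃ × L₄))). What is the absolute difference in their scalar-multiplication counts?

2234

Order I = ((L₁ × (L₂ × L₃)) × L₄): (L₂ × L₃): 19×5 by 5×14 → 19×14, cost 19·5·14 = 1330; (L₁ × (L₂ × L₃)): 14×19 by 19×14 → 14×14, cost 14·19·14 = 3724; cumulative 5054; ((L₁ × (L₂ × L₃)) × L₄): 14×14 by 14×12 → 14×12, cost 14·14·12 = 2352; cumulative 7406. Total 7406.
Order II = (L₁ × (L₂ × (L₃ × L₄))): (L₃ × L₄): 5×14 by 14×12 → 5×12, cost 5·14·12 = 840; (L₂ × (L₃ × L₄)): 19×5 by 5×12 → 19×12, cost 19·5·12 = 1140; cumulative 1980; (L₁ × (L₂ × (L₃ × L₄))): 14×19 by 19×12 → 14×12, cost 14·19·12 = 3192; cumulative 5172. Total 5172.
Difference: |7406 − 5172| = 2234.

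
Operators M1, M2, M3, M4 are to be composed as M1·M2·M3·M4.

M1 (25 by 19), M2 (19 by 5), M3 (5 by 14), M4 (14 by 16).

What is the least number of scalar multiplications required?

5495

Adjacent pairs: M1M2 = 25·19·5 = 2375; M2M3 = 19·5·14 = 1330; M3M4 = 5·14·16 = 1120.
Length 3: M1..M3: k=1: 0+1330+25·19·14=7980; k=2: 2375+0+25·5·14=4125 → min 4125 | M2..M4: k=2: 0+1120+19·5·16=2640; k=3: 1330+0+19·14·16=5586 → min 2640.
Length 4: M1..M4: k=1: 0+2640+25·19·16=10240; k=2: 2375+1120+25·5·16=5495; k=3: 4125+0+25·14·16=9725 → min 5495.
Optimal order: ((M1·M2)·(M3·M4)) with cost 5495.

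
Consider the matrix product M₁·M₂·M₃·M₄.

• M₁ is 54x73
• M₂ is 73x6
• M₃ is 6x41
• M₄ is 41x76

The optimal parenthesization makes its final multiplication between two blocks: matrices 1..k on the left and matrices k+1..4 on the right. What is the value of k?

Adjacent pairs: M₁M₂ = 54·73·6 = 23652; M₂M₃ = 73·6·41 = 17958; M₃M₄ = 6·41·76 = 18696.
Length 3: M₁..M₃: k=1: 0+17958+54·73·41=179580; k=2: 23652+0+54·6·41=36936 → min 36936 | M₂..M₄: k=2: 0+18696+73·6·76=51984; k=3: 17958+0+73·41·76=245426 → min 51984.
Top-level splits: k=1: (M₁..M₁)·(M₂..M₄) → 0+51984+54·73·76 = 351576; k=2: (M₁..M₂)·(M₃..M₄) → 23652+18696+54·6·76 = 66972; k=3: (M₁..M₃)·(M₄..M₄) → 36936+0+54·41·76 = 205200.
Best split is after M₂, i.e. k = 2.

2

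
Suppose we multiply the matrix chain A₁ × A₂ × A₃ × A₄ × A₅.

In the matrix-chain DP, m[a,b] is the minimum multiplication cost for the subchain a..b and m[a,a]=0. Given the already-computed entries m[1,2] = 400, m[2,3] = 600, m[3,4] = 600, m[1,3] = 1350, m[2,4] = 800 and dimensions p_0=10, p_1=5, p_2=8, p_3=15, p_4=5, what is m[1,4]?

1050

m[1,4] = min over k∈[1,3] of m[1,k]+m[k+1,4]+p_{0}·p_k·p_{4}.
k=1: 0 + 800 + 10·5·5 = 1050; k=2: 400 + 600 + 10·8·5 = 1400; k=3: 1350 + 0 + 10·15·5 = 2100.
Minimum: 1050 at k=1.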